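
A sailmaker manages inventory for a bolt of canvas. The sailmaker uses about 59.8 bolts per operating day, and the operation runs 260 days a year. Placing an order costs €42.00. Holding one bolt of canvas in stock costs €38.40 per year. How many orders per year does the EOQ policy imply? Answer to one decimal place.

Annual demand D = 59.8 × 260 = 15,548.
The optimal lot size = √(2DS/H) = √(2 × 15,548 × 42 / 38.4) ≈ 184.42.
Orders per year = D / Q* = 15,548 / 184.42 ≈ 84.307.

N ≈ 84.3 orders per year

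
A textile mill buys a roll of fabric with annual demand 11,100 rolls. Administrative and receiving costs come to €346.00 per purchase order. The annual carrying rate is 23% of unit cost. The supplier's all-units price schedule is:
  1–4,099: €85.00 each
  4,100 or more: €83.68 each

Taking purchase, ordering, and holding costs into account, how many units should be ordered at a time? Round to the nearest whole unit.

Holding cost per unit per year at price C is H = 0.23·C.
Candidates are each tier's EOQ (if it falls in that tier) and each price-break quantity.
EOQ at €85.00 = 626.8 (feasible in tier 1): TC = 11,100×€85.00 + (11,100/626.8)×346 + (626.8/2)×0.23×€85.00 = €955,754.28.
EOQ at €83.68 = 631.7 < 4100, so use break Q=4100: TC = 11,100×€83.68 + (11,100/4100.0)×346 + (4100.0/2)×0.23×€83.68 = €969,239.85.
Lowest total cost is €955,754.28 at Q = 626.8.

Q* ≈ 627 rolls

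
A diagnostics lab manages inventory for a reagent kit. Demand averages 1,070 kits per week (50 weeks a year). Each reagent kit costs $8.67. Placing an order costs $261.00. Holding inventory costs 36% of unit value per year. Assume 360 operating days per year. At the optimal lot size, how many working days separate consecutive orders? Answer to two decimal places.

Annual demand D = 1,070 × 50 = 53,500.
Holding cost H = 0.36 × $8.67 = $3.1212 per unit per year.
EOQ = √(2DS/H) = √(2 × 53,500 × 261 / 3.1212) ≈ 2991.24.
Cycle time = Q*/D × 360 = 2991.24 / 53,500 × 360 ≈ 20.128 days.

T ≈ 20.13 days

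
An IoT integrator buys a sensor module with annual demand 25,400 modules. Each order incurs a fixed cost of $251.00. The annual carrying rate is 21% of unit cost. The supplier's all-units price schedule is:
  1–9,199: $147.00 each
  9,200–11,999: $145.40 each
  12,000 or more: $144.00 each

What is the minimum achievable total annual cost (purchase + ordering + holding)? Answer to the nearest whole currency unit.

TC* ≈ $3,753,640

Holding cost per unit per year at price C is H = 0.21·C.
Evaluate total cost at each tier's feasible EOQ or, if the EOQ is below the tier, at the tier's minimum quantity.
EOQ at $147.00 = 642.7 (feasible in tier 1): TC = 25,400×$147.00 + (25,400/642.7)×251 + (642.7/2)×0.21×$147.00 = $3,753,639.79.
EOQ at $145.40 = 646.2 < 9200, so use break Q=9200: TC = 25,400×$145.40 + (25,400/9200.0)×251 + (9200.0/2)×0.21×$145.40 = $3,834,309.38.
EOQ at $144.00 = 649.3 < 12000, so use break Q=12000: TC = 25,400×$144.00 + (25,400/12000.0)×251 + (12000.0/2)×0.21×$144.00 = $3,839,571.28.
Lowest total cost among the candidates is at Q = 642.7.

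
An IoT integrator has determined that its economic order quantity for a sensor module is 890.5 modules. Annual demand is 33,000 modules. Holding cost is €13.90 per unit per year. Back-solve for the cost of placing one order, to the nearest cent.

S ≈ €167.01

Squaring Q* = √(2DS/H) gives Q*² = 2DS/H.
From Q* = √(2DS/H): S = Q*²H / (2D) = 890.5² × 13.9 / (2 × 33,000) = 167.0086.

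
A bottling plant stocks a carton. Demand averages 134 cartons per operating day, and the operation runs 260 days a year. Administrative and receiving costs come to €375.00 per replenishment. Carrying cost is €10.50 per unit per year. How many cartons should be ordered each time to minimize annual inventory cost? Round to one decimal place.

Annual demand D = 134 × 260 = 34,840.
EOQ = √(2DS / H) = √(2 × 34,840 × 375 / 10.5).
= √(26,130,000 / 10.5) = √2,488,571.4286 ≈ 1577.521.

Q* ≈ 1,577.5 cartons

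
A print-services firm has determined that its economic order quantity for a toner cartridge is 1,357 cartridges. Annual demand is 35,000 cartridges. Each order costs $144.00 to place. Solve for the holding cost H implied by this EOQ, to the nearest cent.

H ≈ $5.47

Squaring Q* = √(2DS/H) gives Q*² = 2DS/H.
From Q* = √(2DS/H): H = 2DS / Q*² = 2 × 35,000 × 144 / 1,357² = 5.4740.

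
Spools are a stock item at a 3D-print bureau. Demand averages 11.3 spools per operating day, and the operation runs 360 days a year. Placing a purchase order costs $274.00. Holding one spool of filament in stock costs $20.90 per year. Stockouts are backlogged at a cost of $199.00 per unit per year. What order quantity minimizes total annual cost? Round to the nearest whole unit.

Annual demand D = 11.3 × 360 = 4,068.
With planned backorders, Q* = √(2DS/H) · √((H+B)/B).
√(2DS/H) = √(2 × 4,068 × 274 / 20.9) = 326.594.
√((H+B)/B) = √((20.9+199)/199) = 1.0512.
Q* ≈ 343.316.

Q* ≈ 343 spools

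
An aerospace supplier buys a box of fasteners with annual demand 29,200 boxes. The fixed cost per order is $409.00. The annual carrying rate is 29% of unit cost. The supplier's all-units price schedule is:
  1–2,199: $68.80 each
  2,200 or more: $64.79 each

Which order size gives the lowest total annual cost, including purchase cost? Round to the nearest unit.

Q* ≈ 2,200 boxes

Holding cost per unit per year at price C is H = 0.29·C.
Candidates are each tier's EOQ (if it falls in that tier) and each price-break quantity.
EOQ at $68.80 = 1094.1 (feasible in tier 1): TC = 29,200×$68.80 + (29,200/1094.1)×409 + (1094.1/2)×0.29×$68.80 = $2,030,790.38.
EOQ at $64.79 = 1127.5 < 2200, so use break Q=2200: TC = 29,200×$64.79 + (29,200/2200.0)×409 + (2200.0/2)×0.29×$64.79 = $1,917,964.56.
Lowest total cost is $1,917,964.56 at Q = 2200.0.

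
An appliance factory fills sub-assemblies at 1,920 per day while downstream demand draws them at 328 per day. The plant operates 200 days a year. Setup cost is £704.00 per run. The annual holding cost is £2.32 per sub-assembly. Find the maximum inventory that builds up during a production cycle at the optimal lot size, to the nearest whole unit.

Annual demand D = 328 × 200 = 65,600.
Production build-up factor (1 − d/p) = 1 − 328/1,920 = 0.8292.
Q* = √(2DS / (H(1 − d/p))) = √(2 × 65,600 × 704 / (2.32 × 0.8292)).
= √(92,364,800 / 1.9237) ≈ 6929.284.
Maximum inventory = Q*(1 − d/p) = 6929.284 × 0.8292 ≈ 5745.531.

I_max ≈ 5,746 sub-assemblies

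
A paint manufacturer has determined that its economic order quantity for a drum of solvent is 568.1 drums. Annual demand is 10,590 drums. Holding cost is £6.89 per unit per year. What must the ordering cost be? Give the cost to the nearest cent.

S ≈ £104.99

Invert the EOQ relation Q*² = 2DS/H.
From Q* = √(2DS/H): S = Q*²H / (2D) = 568.1² × 6.89 / (2 × 10,590) = 104.9888.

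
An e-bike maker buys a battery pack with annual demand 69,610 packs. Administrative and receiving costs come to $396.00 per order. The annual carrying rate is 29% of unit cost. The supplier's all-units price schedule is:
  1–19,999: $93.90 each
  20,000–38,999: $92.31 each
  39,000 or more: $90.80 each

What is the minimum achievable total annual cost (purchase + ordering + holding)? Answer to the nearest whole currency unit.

Holding cost per unit per year at price C is H = 0.29·C.
Candidates are each tier's EOQ (if it falls in that tier) and each price-break quantity.
EOQ at $93.90 = 1422.9 (feasible in tier 1): TC = 69,610×$93.90 + (69,610/1422.9)×396 + (1422.9/2)×0.29×$93.90 = $6,575,125.30.
EOQ at $92.31 = 1435.1 < 20000, so use break Q=20000: TC = 69,610×$92.31 + (69,610/20000.0)×396 + (20000.0/2)×0.29×$92.31 = $6,694,776.38.
EOQ at $90.80 = 1447.0 < 39000, so use break Q=39000: TC = 69,610×$90.80 + (69,610/39000.0)×396 + (39000.0/2)×0.29×$90.80 = $6,834,768.81.
Lowest total cost among the candidates is at Q = 1422.9.

TC* ≈ $6,575,125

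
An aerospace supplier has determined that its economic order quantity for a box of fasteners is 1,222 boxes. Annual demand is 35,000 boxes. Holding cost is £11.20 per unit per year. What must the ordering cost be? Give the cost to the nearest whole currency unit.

Invert the EOQ relation Q*² = 2DS/H.
From Q* = √(2DS/H): S = Q*²H / (2D) = 1,222² × 11.2 / (2 × 35,000) = 238.9254.

S ≈ £239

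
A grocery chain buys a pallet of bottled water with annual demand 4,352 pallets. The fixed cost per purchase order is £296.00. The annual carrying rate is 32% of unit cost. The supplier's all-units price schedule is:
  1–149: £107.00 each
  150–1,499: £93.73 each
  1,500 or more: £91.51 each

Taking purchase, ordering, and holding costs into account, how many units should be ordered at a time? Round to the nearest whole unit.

Holding cost per unit per year at price C is H = 0.32·C.
For each price level, check whether its EOQ is feasible; otherwise the best quantity at that price is the breakpoint.
Tier 1 (£107.00): EOQ = 274.3 exceeds tier's upper bound 149, so this tier is dominated.
EOQ at £93.73 = 293.1 (feasible in tier 2): TC = 4,352×£93.73 + (4,352/293.1)×296 + (293.1/2)×0.32×£93.73 = £416,703.58.
EOQ at £91.51 = 296.6 < 1500, so use break Q=1500: TC = 4,352×£91.51 + (4,352/1500.0)×296 + (1500.0/2)×0.32×£91.51 = £421,072.71.
Lowest total cost is £416,703.58 at Q = 293.1.

Q* ≈ 293 pallets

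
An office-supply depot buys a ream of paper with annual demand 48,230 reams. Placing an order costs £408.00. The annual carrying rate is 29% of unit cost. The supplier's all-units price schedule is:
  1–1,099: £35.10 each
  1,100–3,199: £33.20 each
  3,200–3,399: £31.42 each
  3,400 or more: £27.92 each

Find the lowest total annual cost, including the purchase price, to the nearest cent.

Holding cost per unit per year at price C is H = 0.29·C.
For each price level, check whether its EOQ is feasible; otherwise the best quantity at that price is the breakpoint.
Tier 1 (£35.10): EOQ = 1966.3 exceeds tier's upper bound 1099, so this tier is dominated.
EOQ at £33.20 = 2021.8 (feasible in tier 2): TC = 48,230×£33.20 + (48,230/2021.8)×408 + (2021.8/2)×0.29×£33.20 = £1,620,701.78.
EOQ at £31.42 = 2078.3 < 3200, so use break Q=3200: TC = 48,230×£31.42 + (48,230/3200.0)×408 + (3200.0/2)×0.29×£31.42 = £1,536,114.80.
EOQ at £27.92 = 2204.7 < 3400, so use break Q=3400: TC = 48,230×£27.92 + (48,230/3400.0)×408 + (3400.0/2)×0.29×£27.92 = £1,366,133.76.
Lowest total cost among the candidates is at Q = 3400.0.

TC* ≈ £1,366,133.76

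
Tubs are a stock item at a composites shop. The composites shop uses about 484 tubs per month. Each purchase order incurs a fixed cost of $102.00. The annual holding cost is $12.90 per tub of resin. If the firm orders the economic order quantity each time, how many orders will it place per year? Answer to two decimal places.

N ≈ 19.16 orders per year

Annual demand D = 484 × 12 = 5,808.
Q* = √(2DS/H) = √(2 × 5,808 × 102 / 12.9) ≈ 303.06.
Orders per year = D / Q* = 5,808 / 303.06 ≈ 19.164.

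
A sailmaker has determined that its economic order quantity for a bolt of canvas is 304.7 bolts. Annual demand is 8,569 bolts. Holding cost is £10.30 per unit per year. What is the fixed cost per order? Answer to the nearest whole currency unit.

Invert the EOQ relation Q*² = 2DS/H.
From Q* = √(2DS/H): S = Q*²H / (2D) = 304.7² × 10.3 / (2 × 8,569) = 55.7984.

S ≈ £56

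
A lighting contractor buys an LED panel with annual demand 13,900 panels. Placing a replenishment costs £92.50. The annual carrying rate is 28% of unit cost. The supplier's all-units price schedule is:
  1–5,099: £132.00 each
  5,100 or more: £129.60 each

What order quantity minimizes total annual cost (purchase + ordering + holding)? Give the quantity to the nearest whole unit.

Q* ≈ 264 panels

Holding cost per unit per year at price C is H = 0.28·C.
Evaluate total cost at each tier's feasible EOQ or, if the EOQ is below the tier, at the tier's minimum quantity.
EOQ at £132.00 = 263.8 (feasible in tier 1): TC = 13,900×£132.00 + (13,900/263.8)×92.5 + (263.8/2)×0.28×£132.00 = £1,844,548.98.
EOQ at £129.60 = 266.2 < 5100, so use break Q=5100: TC = 13,900×£129.60 + (13,900/5100.0)×92.5 + (5100.0/2)×0.28×£129.60 = £1,894,226.51.
Lowest total cost is £1,844,548.98 at Q = 263.8.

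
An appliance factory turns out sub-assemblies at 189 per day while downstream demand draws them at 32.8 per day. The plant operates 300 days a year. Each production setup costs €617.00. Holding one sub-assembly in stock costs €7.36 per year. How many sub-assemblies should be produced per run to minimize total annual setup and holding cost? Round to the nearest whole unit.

Annual demand D = 32.8 × 300 = 9,840.
Production build-up factor (1 − d/p) = 1 − 32.8/189 = 0.8265.
Q* = √(2DS / (H(1 − d/p))) = √(2 × 9,840 × 617 / (7.36 × 0.8265)).
= √(12,142,560 / 6.0827) ≈ 1412.884.

Q* ≈ 1,413 sub-assemblies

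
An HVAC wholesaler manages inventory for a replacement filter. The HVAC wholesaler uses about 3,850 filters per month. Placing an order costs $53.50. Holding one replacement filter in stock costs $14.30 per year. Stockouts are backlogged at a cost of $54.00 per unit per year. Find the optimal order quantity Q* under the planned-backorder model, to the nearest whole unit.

Q* ≈ 661 filters

Annual demand D = 3,850 × 12 = 46,200.
With planned backorders, Q* = √(2DS/H) · √((H+B)/B).
√(2DS/H) = √(2 × 46,200 × 53.5 / 14.3) = 587.956.
√((H+B)/B) = √((14.3+54)/54) = 1.1246.
Q* ≈ 661.239.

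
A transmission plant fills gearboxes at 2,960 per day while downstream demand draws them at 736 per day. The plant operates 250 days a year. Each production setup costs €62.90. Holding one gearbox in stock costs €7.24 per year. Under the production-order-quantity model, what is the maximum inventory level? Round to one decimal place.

I_max ≈ 1,549.9 gearboxes

Annual demand D = 736 × 250 = 184,000.
Production build-up factor (1 − d/p) = 1 − 736/2,960 = 0.7514.
Q* = √(2DS / (H(1 − d/p))) = √(2 × 184,000 × 62.9 / (7.24 × 0.7514)).
= √(23,147,200 / 5.4398) ≈ 2062.806.
Maximum inventory = Q*(1 − d/p) = 2062.806 × 0.7514 ≈ 1549.892.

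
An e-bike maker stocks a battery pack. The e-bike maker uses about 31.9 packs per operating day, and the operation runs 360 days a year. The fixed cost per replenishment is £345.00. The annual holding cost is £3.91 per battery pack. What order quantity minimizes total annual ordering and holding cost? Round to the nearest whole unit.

Annual demand D = 31.9 × 360 = 11,484.
EOQ = √(2DS / H) = √(2 × 11,484 × 345 / 3.91).
= √(7,923,960 / 3.91) = √2,026,588.2353 ≈ 1423.583.

Q* ≈ 1,424 packs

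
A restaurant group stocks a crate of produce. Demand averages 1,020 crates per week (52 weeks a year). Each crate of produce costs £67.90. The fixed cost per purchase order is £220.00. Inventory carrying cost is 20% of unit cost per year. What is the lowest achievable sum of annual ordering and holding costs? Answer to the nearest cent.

TC* ≈ £17,802.38

Annual demand D = 1,020 × 52 = 53,040.
Holding cost H = 0.20 × £67.90 = £13.5800 per unit per year.
The optimal lot size = √(2DS/H) = √(2 × 53,040 × 220 / 13.58) ≈ 1310.93.
At the optimum the two cost components are equal, so total cost = 2·(Q*/2)H = Q*·H.
Minimum total = √(2DSH) = √(2 × 53,040 × 220 × 13.58) ≈ 17802.376.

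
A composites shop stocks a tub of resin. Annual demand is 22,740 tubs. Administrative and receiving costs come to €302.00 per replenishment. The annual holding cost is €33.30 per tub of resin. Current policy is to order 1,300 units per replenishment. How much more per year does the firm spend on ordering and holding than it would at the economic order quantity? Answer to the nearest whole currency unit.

Extra cost ≈ €5,541 per year

EOQ = √(2DS/H) = √(2 × 22,740 × 302 / 33.3) ≈ 642.23.
Cost at Q* = (D/Q*)S + (Q*/2)H = √(2DSH) ≈ €21,386.31.
Cost at Q = 1,300: (22,740/1,300)×302 + (1,300/2)×33.3 = €5,282.68 + €21,645.00 = €26,927.68.
Excess = €26,927.68 − €21,386.31 = €5,541.37.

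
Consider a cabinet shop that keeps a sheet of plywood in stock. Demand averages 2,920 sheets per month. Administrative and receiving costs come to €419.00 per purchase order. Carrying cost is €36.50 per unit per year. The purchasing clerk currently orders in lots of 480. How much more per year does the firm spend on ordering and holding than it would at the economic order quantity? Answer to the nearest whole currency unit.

Annual demand D = 2,920 × 12 = 35,040.
EOQ = √(2DS/H) = √(2 × 35,040 × 419 / 36.5) ≈ 896.93.
Cost at Q* = (D/Q*)S + (Q*/2)H = √(2DSH) ≈ €32,737.88.
Cost at Q = 480: (35,040/480)×419 + (480/2)×36.5 = €30,587.00 + €8,760.00 = €39,347.00.
Excess = €39,347.00 − €32,737.88 = €6,609.12.

Extra cost ≈ €6,609 per year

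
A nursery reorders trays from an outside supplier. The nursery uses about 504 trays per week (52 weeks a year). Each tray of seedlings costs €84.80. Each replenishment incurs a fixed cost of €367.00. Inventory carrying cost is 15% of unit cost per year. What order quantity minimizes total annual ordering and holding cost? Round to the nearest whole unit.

Q* ≈ 1,230 trays

Annual demand D = 504 × 52 = 26,208.
Holding cost H = 0.15 × €84.80 = €12.7200 per unit per year.
EOQ = √(2DS / H) = √(2 × 26,208 × 367 / 12.72).
= √(19,236,672 / 12.72) = √1,512,316.9811 ≈ 1229.763.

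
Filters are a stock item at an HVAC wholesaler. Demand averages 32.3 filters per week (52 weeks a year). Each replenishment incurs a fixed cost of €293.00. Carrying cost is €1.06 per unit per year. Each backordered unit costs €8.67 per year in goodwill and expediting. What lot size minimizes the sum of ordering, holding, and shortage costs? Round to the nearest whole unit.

Q* ≈ 1,021 filters

Annual demand D = 32.3 × 52 = 1,679.6.
With planned backorders, Q* = √(2DS/H) · √((H+B)/B).
√(2DS/H) = √(2 × 1,679.6 × 293 / 1.06) = 963.604.
√((H+B)/B) = √((1.06+8.67)/8.67) = 1.0594.
Q* ≈ 1020.812.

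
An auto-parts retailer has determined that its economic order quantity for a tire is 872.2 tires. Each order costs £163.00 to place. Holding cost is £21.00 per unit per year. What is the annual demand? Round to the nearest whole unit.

D ≈ 49,004 tires per year

The basic EOQ model gives Q* = √(2DS/H); rearrange for the unknown.
From Q* = √(2DS/H): D = Q*²H / (2S) = 872.2² × 21 / (2 × 163) = 49004.263.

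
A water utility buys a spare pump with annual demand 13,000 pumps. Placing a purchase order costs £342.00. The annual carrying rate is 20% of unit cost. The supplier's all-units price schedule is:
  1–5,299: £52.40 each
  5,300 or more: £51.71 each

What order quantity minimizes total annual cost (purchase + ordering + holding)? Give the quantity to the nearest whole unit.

Q* ≈ 921 pumps

Holding cost per unit per year at price C is H = 0.20·C.
Evaluate total cost at each tier's feasible EOQ or, if the EOQ is below the tier, at the tier's minimum quantity.
EOQ at £52.40 = 921.1 (feasible in tier 1): TC = 13,000×£52.40 + (13,000/921.1)×342 + (921.1/2)×0.20×£52.40 = £690,853.40.
EOQ at £51.71 = 927.3 < 5300, so use break Q=5300: TC = 13,000×£51.71 + (13,000/5300.0)×342 + (5300.0/2)×0.20×£51.71 = £700,475.17.
Lowest total cost is £690,853.40 at Q = 921.1.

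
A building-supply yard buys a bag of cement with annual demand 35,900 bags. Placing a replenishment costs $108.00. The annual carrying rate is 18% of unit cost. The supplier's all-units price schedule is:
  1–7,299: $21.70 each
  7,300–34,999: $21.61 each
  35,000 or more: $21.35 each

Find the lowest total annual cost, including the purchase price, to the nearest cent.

Holding cost per unit per year at price C is H = 0.18·C.
For each price level, check whether its EOQ is feasible; otherwise the best quantity at that price is the breakpoint.
EOQ at $21.70 = 1409.0 (feasible in tier 1): TC = 35,900×$21.70 + (35,900/1409.0)×108 + (1409.0/2)×0.18×$21.70 = $784,533.52.
EOQ at $21.61 = 1411.9 < 7300, so use break Q=7300: TC = 35,900×$21.61 + (35,900/7300.0)×108 + (7300.0/2)×0.18×$21.61 = $790,527.89.
EOQ at $21.35 = 1420.5 < 35000, so use break Q=35000: TC = 35,900×$21.35 + (35,900/35000.0)×108 + (35000.0/2)×0.18×$21.35 = $833,828.28.
Lowest total cost among the candidates is at Q = 1409.0.

TC* ≈ $784,533.52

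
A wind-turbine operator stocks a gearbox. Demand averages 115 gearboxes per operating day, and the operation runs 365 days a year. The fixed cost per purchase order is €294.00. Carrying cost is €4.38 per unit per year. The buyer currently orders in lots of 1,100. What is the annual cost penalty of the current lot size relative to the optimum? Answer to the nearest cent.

Annual demand D = 115 × 365 = 41,975.
EOQ = √(2DS/H) = √(2 × 41,975 × 294 / 4.38) ≈ 2373.82.
Cost at Q* = (D/Q*)S + (Q*/2)H = √(2DSH) ≈ €10,397.31.
Cost at Q = 1,100: (41,975/1,100)×294 + (1,100/2)×4.38 = €11,218.77 + €2,409.00 = €13,627.77.
Excess = €13,627.77 − €10,397.31 = €3,230.46.

Extra cost ≈ €3,230.46 per year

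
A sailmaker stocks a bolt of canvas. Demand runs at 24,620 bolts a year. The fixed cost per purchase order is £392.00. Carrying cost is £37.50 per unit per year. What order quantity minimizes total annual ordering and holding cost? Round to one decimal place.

EOQ = √(2DS / H) = √(2 × 24,620 × 392 / 37.5).
= √(19,302,080 / 37.5) = √514,722.1333 ≈ 717.441.

Q* ≈ 717.4 bolts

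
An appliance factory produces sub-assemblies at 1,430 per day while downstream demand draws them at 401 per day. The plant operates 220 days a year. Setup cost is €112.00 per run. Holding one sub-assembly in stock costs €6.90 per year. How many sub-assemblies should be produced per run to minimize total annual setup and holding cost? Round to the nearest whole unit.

Annual demand D = 401 × 220 = 88,220.
Production build-up factor (1 − d/p) = 1 − 401/1,430 = 0.7196.
Q* = √(2DS / (H(1 − d/p))) = √(2 × 88,220 × 112 / (6.9 × 0.7196)).
= √(19,761,280 / 4.9651) ≈ 1995.002.

Q* ≈ 1,995 sub-assemblies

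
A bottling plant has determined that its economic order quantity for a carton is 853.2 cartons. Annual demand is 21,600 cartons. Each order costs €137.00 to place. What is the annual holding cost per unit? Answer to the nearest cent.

H ≈ €8.13

Squaring Q* = √(2DS/H) gives Q*² = 2DS/H.
From Q* = √(2DS/H): H = 2DS / Q*² = 2 × 21,600 × 137 / 853.2² = 8.1302.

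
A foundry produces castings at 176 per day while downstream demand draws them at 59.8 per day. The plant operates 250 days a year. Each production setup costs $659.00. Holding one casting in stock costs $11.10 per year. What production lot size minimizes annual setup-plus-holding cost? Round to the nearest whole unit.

Q* ≈ 1,640 castings

Annual demand D = 59.8 × 250 = 14,950.
Production build-up factor (1 − d/p) = 1 − 59.8/176 = 0.6602.
Q* = √(2DS / (H(1 − d/p))) = √(2 × 14,950 × 659 / (11.1 × 0.6602)).
= √(19,704,100 / 7.3285) ≈ 1639.721.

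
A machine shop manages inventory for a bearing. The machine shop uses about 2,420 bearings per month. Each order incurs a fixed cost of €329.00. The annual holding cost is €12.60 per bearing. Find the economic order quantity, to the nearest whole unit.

Q* ≈ 1,231 bearings

Annual demand D = 2,420 × 12 = 29,040.
EOQ = √(2DS / H) = √(2 × 29,040 × 329 / 12.6).
= √(19,108,320 / 12.6) = √1,516,533.3333 ≈ 1231.476.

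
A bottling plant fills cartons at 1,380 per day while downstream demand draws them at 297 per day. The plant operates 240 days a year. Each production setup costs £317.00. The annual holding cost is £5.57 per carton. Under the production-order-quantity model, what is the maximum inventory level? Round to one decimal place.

Annual demand D = 297 × 240 = 71,280.
Production build-up factor (1 − d/p) = 1 − 297/1,380 = 0.7848.
Q* = √(2DS / (H(1 − d/p))) = √(2 × 71,280 × 317 / (5.57 × 0.7848)).
= √(45,191,520 / 4.3712) ≈ 3215.335.
Maximum inventory = Q*(1 − d/p) = 3215.335 × 0.7848 ≈ 2523.339.

I_max ≈ 2,523.3 cartons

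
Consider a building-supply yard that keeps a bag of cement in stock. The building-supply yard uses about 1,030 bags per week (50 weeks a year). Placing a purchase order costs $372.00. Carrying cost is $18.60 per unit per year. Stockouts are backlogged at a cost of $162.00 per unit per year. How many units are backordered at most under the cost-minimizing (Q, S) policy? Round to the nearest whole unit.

Annual demand D = 1,030 × 50 = 51,500.
With planned backorders, Q* = √(2DS/H) · √((H+B)/B).
√(2DS/H) = √(2 × 51,500 × 372 / 18.6) = 1435.270.
√((H+B)/B) = √((18.6+162)/162) = 1.0558.
Q* ≈ 1515.427.
S* = Q* · H/(H+B) = 1515.427 × 18.6/180.6 ≈ 156.074.

S* ≈ 156 bags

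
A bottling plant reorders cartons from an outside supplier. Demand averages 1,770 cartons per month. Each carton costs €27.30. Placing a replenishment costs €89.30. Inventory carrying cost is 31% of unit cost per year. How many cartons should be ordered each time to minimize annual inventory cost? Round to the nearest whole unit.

Annual demand D = 1,770 × 12 = 21,240.
Holding cost H = 0.31 × €27.30 = €8.4630 per unit per year.
EOQ = √(2DS / H) = √(2 × 21,240 × 89.3 / 8.463).
= √(3,793,464 / 8.463) = √448,241.0493 ≈ 669.508.

Q* ≈ 670 cartons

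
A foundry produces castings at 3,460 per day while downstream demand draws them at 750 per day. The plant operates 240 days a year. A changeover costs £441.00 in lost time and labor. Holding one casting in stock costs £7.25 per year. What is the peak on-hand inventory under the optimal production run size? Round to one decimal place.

Annual demand D = 750 × 240 = 180,000.
Production build-up factor (1 − d/p) = 1 − 750/3,460 = 0.7832.
Q* = √(2DS / (H(1 − d/p))) = √(2 × 180,000 × 441 / (7.25 × 0.7832)).
= √(158,760,000 / 5.6785) ≈ 5287.556.
Maximum inventory = Q*(1 − d/p) = 5287.556 × 0.7832 ≈ 4141.409.

I_max ≈ 4,141.4 castings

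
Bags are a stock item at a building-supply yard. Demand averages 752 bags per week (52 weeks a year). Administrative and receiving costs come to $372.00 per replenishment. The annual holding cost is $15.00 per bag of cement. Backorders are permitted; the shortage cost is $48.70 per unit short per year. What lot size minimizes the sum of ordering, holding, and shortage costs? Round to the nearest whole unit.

Q* ≈ 1,593 bags

Annual demand D = 752 × 52 = 39,104.
With planned backorders, Q* = √(2DS/H) · √((H+B)/B).
√(2DS/H) = √(2 × 39,104 × 372 / 15) = 1392.680.
√((H+B)/B) = √((15+48.7)/48.7) = 1.1437.
Q* ≈ 1592.783.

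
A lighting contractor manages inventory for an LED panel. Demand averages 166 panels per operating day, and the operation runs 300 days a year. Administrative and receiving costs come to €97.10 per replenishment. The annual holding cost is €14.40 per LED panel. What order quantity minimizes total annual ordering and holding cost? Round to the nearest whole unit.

Annual demand D = 166 × 300 = 49,800.
EOQ = √(2DS / H) = √(2 × 49,800 × 97.1 / 14.4).
= √(9,671,160 / 14.4) = √671,608.3333 ≈ 819.517.

Q* ≈ 820 panels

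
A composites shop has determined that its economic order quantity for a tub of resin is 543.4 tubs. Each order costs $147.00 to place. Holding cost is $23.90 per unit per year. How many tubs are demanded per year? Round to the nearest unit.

D ≈ 24,004 tubs per year

The basic EOQ model gives Q* = √(2DS/H); rearrange for the unknown.
From Q* = √(2DS/H): D = Q*²H / (2S) = 543.4² × 23.9 / (2 × 147) = 24004.344.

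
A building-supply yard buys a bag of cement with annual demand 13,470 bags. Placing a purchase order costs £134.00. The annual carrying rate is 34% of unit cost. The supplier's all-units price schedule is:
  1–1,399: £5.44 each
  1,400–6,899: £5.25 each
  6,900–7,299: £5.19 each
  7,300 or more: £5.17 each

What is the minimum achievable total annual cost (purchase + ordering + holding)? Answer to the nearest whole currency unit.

Holding cost per unit per year at price C is H = 0.34·C.
For each price level, check whether its EOQ is feasible; otherwise the best quantity at that price is the breakpoint.
EOQ at £5.44 = 1397.1 (feasible in tier 1): TC = 13,470×£5.44 + (13,470/1397.1)×134 + (1397.1/2)×0.34×£5.44 = £75,860.79.
EOQ at £5.25 = 1422.1 (feasible in tier 2): TC = 13,470×£5.25 + (13,470/1422.1)×134 + (1422.1/2)×0.34×£5.25 = £73,255.96.
EOQ at £5.19 = 1430.3 < 6900, so use break Q=6900: TC = 13,470×£5.19 + (13,470/6900.0)×134 + (6900.0/2)×0.34×£5.19 = £76,258.76.
EOQ at £5.17 = 1433.1 < 7300, so use break Q=7300: TC = 13,470×£5.17 + (13,470/7300.0)×134 + (7300.0/2)×0.34×£5.17 = £76,303.13.
Lowest total cost among the candidates is at Q = 1422.1.

TC* ≈ £73,256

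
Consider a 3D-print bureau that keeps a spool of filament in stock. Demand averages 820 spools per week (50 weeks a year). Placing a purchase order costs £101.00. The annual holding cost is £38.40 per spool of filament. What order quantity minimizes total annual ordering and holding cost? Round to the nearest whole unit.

Annual demand D = 820 × 50 = 41,000.
EOQ = √(2DS / H) = √(2 × 41,000 × 101 / 38.4).
= √(8,282,000 / 38.4) = √215,677.0833 ≈ 464.410.

Q* ≈ 464 spools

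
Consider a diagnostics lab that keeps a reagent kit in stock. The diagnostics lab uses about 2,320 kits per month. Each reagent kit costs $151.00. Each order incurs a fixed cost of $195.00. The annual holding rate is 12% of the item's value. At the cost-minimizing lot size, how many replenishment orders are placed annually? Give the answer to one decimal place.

N ≈ 36.0 orders per year

Annual demand D = 2,320 × 12 = 27,840.
Holding cost H = 0.12 × $151.00 = $18.1200 per unit per year.
The optimal lot size = √(2DS/H) = √(2 × 27,840 × 195 / 18.12) ≈ 774.08.
Orders per year = D / Q* = 27,840 / 774.08 ≈ 35.965.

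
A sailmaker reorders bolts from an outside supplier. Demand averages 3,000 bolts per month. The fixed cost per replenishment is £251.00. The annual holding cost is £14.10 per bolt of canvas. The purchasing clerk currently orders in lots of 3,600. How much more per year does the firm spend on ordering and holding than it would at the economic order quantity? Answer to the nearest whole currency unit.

Annual demand D = 3,000 × 12 = 36,000.
EOQ = √(2DS/H) = √(2 × 36,000 × 251 / 14.1) ≈ 1132.12.
Cost at Q* = (D/Q*)S + (Q*/2)H = √(2DSH) ≈ £15,962.93.
Cost at Q = 3,600: (36,000/3,600)×251 + (3,600/2)×14.1 = £2,510.00 + £25,380.00 = £27,890.00.
Excess = £27,890.00 − £15,962.93 = £11,927.07.

Extra cost ≈ £11,927 per year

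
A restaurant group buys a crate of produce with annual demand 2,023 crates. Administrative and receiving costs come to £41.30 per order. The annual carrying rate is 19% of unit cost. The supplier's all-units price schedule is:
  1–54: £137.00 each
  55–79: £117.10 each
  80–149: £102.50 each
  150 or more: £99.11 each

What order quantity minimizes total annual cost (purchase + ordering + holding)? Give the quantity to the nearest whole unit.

Q* ≈ 150 crates

Holding cost per unit per year at price C is H = 0.19·C.
Evaluate total cost at each tier's feasible EOQ or, if the EOQ is below the tier, at the tier's minimum quantity.
Tier 1 (£137.00): EOQ = 80.1 exceeds tier's upper bound 54, so this tier is dominated.
Tier 2 (£117.10): EOQ = 86.7 exceeds tier's upper bound 79, so this tier is dominated.
EOQ at £102.50 = 92.6 (feasible in tier 3): TC = 2,023×£102.50 + (2,023/92.6)×41.3 + (92.6/2)×0.19×£102.50 = £209,161.46.
EOQ at £99.11 = 94.2 < 150, so use break Q=150: TC = 2,023×£99.11 + (2,023/150.0)×41.3 + (150.0/2)×0.19×£99.11 = £202,468.85.
Lowest total cost is £202,468.85 at Q = 150.0.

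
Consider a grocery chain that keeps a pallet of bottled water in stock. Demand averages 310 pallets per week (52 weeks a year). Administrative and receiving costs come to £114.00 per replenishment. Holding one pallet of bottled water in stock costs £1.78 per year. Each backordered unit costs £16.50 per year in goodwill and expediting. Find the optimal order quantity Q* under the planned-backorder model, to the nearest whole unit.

Annual demand D = 310 × 52 = 16,120.
With planned backorders, Q* = √(2DS/H) · √((H+B)/B).
√(2DS/H) = √(2 × 16,120 × 114 / 1.78) = 1436.944.
√((H+B)/B) = √((1.78+16.5)/16.5) = 1.0526.
Q* ≈ 1512.468.

Q* ≈ 1,512 pallets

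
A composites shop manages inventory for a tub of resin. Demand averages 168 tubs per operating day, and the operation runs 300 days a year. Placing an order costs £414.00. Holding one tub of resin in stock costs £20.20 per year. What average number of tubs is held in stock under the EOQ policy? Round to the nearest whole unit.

Annual demand D = 168 × 300 = 50,400.
The optimal lot size = √(2DS/H) = √(2 × 50,400 × 414 / 20.2) ≈ 1437.32.
Average inventory = Q*/2 ≈ 1437.32 / 2 = 718.662.

Average inventory ≈ 719 tubs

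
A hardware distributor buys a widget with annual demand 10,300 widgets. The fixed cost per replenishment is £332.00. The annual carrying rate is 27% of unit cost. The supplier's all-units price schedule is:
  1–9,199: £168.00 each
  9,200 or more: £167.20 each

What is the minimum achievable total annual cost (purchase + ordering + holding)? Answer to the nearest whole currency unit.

TC* ≈ £1,748,013

Holding cost per unit per year at price C is H = 0.27·C.
For each price level, check whether its EOQ is feasible; otherwise the best quantity at that price is the breakpoint.
EOQ at £168.00 = 388.3 (feasible in tier 1): TC = 10,300×£168.00 + (10,300/388.3)×332 + (388.3/2)×0.27×£168.00 = £1,748,013.24.
EOQ at £167.20 = 389.2 < 9200, so use break Q=9200: TC = 10,300×£167.20 + (10,300/9200.0)×332 + (9200.0/2)×0.27×£167.20 = £1,930,194.10.
Lowest total cost among the candidates is at Q = 388.3.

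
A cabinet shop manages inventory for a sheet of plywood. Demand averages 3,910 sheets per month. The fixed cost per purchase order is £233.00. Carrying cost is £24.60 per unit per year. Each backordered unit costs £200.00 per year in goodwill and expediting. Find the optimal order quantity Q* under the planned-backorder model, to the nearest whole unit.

Annual demand D = 3,910 × 12 = 46,920.
With planned backorders, Q* = √(2DS/H) · √((H+B)/B).
√(2DS/H) = √(2 × 46,920 × 233 / 24.6) = 942.767.
√((H+B)/B) = √((24.6+200)/200) = 1.0597.
Q* ≈ 999.066.

Q* ≈ 999 sheets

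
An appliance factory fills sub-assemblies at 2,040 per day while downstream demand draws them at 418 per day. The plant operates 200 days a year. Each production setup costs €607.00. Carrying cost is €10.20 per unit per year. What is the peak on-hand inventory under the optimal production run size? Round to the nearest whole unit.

I_max ≈ 2,813 sub-assemblies

Annual demand D = 418 × 200 = 83,600.
Production build-up factor (1 − d/p) = 1 − 418/2,040 = 0.7951.
Q* = √(2DS / (H(1 − d/p))) = √(2 × 83,600 × 607 / (10.2 × 0.7951)).
= √(101,490,400 / 8.11) ≈ 3537.546.
Maximum inventory = Q*(1 − d/p) = 3537.546 × 0.7951 ≈ 2812.696.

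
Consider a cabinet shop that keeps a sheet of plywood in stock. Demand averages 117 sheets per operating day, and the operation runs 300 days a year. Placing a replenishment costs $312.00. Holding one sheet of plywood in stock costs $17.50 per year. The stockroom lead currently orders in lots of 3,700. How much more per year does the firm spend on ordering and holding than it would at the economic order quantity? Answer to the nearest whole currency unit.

Extra cost ≈ $15,757 per year

Annual demand D = 117 × 300 = 35,100.
EOQ = √(2DS/H) = √(2 × 35,100 × 312 / 17.5) ≈ 1118.73.
Cost at Q* = (D/Q*)S + (Q*/2)H = √(2DSH) ≈ $19,577.84.
Cost at Q = 3,700: (35,100/3,700)×312 + (3,700/2)×17.5 = $2,959.78 + $32,375.00 = $35,334.78.
Excess = $35,334.78 − $19,577.84 = $15,756.94.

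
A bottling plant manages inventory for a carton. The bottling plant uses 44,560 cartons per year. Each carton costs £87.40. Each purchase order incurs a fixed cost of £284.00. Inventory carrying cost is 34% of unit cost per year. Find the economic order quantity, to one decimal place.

Holding cost H = 0.34 × £87.40 = £29.7160 per unit per year.
EOQ = √(2DS / H) = √(2 × 44,560 × 284 / 29.716).
= √(25,310,080 / 29.716) = √851,732.4001 ≈ 922.893.

Q* ≈ 922.9 cartons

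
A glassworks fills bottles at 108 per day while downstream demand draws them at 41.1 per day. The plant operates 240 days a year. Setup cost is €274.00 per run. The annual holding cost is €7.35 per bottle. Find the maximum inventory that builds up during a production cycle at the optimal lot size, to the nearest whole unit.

Annual demand D = 41.1 × 240 = 9,864.
Production build-up factor (1 − d/p) = 1 − 41.1/108 = 0.6194.
Q* = √(2DS / (H(1 − d/p))) = √(2 × 9,864 × 274 / (7.35 × 0.6194)).
= √(5,405,472 / 4.5529) ≈ 1089.612.
Maximum inventory = Q*(1 − d/p) = 1089.612 × 0.6194 ≈ 674.954.

I_max ≈ 675 bottles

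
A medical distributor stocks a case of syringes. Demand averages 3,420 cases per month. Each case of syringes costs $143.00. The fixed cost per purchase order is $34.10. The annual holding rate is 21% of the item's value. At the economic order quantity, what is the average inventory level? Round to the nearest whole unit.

Average inventory ≈ 153 cases

Annual demand D = 3,420 × 12 = 41,040.
Holding cost H = 0.21 × $143.00 = $30.0300 per unit per year.
Q* = √(2DS/H) = √(2 × 41,040 × 34.1 / 30.03) ≈ 305.29.
Average inventory = Q*/2 ≈ 305.29 / 2 = 152.647.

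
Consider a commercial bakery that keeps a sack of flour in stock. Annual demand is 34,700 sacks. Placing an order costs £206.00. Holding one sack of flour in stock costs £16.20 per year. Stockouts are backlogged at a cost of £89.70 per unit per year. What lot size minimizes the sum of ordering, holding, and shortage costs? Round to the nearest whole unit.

Q* ≈ 1,021 sacks

With planned backorders, Q* = √(2DS/H) · √((H+B)/B).
√(2DS/H) = √(2 × 34,700 × 206 / 16.2) = 939.411.
√((H+B)/B) = √((16.2+89.7)/89.7) = 1.0866.
Q* ≈ 1020.722.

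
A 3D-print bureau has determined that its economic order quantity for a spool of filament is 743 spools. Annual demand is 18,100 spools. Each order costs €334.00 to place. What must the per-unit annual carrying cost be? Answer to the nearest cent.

H ≈ €21.90

The basic EOQ model gives Q* = √(2DS/H); rearrange for the unknown.
From Q* = √(2DS/H): H = 2DS / Q*² = 2 × 18,100 × 334 / 743² = 21.9017.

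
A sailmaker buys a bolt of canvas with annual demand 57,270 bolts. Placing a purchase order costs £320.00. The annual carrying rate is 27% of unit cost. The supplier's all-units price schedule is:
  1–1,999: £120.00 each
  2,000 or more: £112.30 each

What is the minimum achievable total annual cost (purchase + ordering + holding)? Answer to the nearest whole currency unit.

TC* ≈ £6,470,905

Holding cost per unit per year at price C is H = 0.27·C.
Candidates are each tier's EOQ (if it falls in that tier) and each price-break quantity.
EOQ at £120.00 = 1063.6 (feasible in tier 1): TC = 57,270×£120.00 + (57,270/1063.6)×320 + (1063.6/2)×0.27×£120.00 = £6,906,860.86.
EOQ at £112.30 = 1099.5 < 2000, so use break Q=2000: TC = 57,270×£112.30 + (57,270/2000.0)×320 + (2000.0/2)×0.27×£112.30 = £6,470,905.20.
Lowest total cost among the candidates is at Q = 2000.0.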